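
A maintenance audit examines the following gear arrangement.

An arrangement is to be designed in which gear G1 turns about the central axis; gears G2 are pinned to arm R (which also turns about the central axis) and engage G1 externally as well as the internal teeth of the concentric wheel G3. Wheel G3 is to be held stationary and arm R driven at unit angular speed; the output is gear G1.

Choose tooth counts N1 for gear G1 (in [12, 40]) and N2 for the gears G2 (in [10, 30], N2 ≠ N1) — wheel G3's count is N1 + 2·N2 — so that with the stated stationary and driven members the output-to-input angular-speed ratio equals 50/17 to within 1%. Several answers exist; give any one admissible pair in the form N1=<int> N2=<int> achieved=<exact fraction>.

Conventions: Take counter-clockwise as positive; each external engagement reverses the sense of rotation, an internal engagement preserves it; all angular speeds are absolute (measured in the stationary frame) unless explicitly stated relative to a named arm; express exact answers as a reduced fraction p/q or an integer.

planetary set to be sized for 50/17 (Willis relation)
Willis with ω_ring = 0: ω_sun/ω_arm = (N1+N3)/N1; set equal to 50/17  ⇒  N3/N1 = 50/17 − 1 = 33/17
N3 = N1 + 2·N2  ⇒  N2/N1 = (N3/N1 − 1)/2 = (33/17 − 1)/2 = 8/17
smallest multiple with N1 ≥ 12 and N2 ≥ 10: k = 2  ⇒  N1 = 2·17 = 34, N2 = 2·8 = 16 (N1 ≤ 40, N2 ≤ 30, N2 ≠ N1 ✓), N3 = 34 + 2·16 = 66
check: (N1+N3)/N1 with N1 = 34, N3 = 66 gives 50/17; |achieved − target| = 0 ≤ 1/34 ✓

N1=34 N2=16 achieved=50/17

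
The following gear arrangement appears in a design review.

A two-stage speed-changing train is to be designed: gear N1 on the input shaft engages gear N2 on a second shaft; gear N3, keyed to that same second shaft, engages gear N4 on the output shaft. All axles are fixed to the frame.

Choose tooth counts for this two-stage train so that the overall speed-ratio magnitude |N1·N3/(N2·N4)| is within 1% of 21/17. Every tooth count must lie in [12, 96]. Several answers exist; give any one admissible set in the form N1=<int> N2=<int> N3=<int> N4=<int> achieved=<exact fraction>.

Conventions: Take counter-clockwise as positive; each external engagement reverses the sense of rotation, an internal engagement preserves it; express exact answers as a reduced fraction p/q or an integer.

N1=12 N2=17 N3=21 N4=12 achieved=21/17

design class (target 21/17): fixed-axis compound train
target = 21/17 in lowest terms: an exact hit needs N1·N3 = k·21 and N2·N4 = k·17 for one integer k, every count in [12, 96]; additionally prefer no 1:1 stage (N1 ≠ N2, N3 ≠ N4)
k = 1…11: no 1:1-free in-range split of k·21 and k·17 into factor pairs; take k = 12
k = 12: N1·N3 = 252 = 12·21, N2·N4 = 204 = 17·12
achieved = 12·21/(17·12) = 21/17; |achieved − target| = 0 ≤ 21/1700 ✓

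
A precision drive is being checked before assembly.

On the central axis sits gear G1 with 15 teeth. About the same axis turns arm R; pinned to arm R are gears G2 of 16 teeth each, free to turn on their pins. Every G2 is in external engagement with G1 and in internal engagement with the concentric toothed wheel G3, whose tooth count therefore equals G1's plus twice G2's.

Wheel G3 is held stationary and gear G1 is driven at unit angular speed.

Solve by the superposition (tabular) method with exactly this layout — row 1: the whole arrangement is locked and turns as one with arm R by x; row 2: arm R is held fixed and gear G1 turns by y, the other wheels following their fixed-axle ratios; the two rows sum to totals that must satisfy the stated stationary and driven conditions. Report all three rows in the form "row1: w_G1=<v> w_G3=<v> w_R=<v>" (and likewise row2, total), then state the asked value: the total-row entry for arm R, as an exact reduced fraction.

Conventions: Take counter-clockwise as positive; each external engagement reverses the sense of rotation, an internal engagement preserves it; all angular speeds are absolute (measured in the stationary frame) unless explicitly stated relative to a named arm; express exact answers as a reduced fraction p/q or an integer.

row1: w_G1=15/62 w_G3=15/62 w_R=15/62
row2: w_G1=47/62 w_G3=-15/62 w_R=0
total: w_G1=1 w_G3=0 w_R=15/62
asked value: 15/62

class = planetary set [G3 = 15+2·16 = 47; Willis about the carrier]
row 1 — lock + rotate with arm: ω_sun = ω_ring = ω_arm = x
row 2 (arm held, sun turns y): ω_ring = −(15/47)·y, ω_arm = 0
boundary: total ω_ring = x − (15/47)·y = 0 and total ω_sun = x + y = 1  ⇒  y = 47/62, x = 15/62
row 2 ring = −(15/47)·47/62 = -15/62
totals (row 1 + row 2): sun 15/62 + 47/62 = 1, ring 15/62 + (-15/62) = 0, arm 15/62 + 0 = 15/62
asked cell (total, arm) = 15/62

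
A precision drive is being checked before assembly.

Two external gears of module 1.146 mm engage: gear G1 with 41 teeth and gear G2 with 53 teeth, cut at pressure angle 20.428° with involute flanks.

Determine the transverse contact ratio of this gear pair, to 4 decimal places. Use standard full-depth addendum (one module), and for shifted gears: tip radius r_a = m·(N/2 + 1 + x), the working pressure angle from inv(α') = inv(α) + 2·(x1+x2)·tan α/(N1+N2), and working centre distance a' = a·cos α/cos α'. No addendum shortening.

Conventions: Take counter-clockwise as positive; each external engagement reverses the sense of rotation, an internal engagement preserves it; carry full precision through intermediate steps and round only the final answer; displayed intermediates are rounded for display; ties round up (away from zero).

topology: single-mesh involute geometry — m = 1.146, 41T/53T pair
base radii: r_b1 = 22.015561, r_b2 = 28.459140
tip radii: r_a1 = 24.639000, r_a2 = 31.515000
no profile shift: α' = α, a' = a
action lengths: √(r_a1²−r_b1²) = 11.063245, √(r_a2²−r_b2²) = 13.537820
base pitch p_b = π·m·cos α = 3.373850
CR = (11.063245 + 13.537820 − 53.862000·sin 20.42800°)/3.373850 = 1.719581
contact ratio ≈ 1.7196

1.7196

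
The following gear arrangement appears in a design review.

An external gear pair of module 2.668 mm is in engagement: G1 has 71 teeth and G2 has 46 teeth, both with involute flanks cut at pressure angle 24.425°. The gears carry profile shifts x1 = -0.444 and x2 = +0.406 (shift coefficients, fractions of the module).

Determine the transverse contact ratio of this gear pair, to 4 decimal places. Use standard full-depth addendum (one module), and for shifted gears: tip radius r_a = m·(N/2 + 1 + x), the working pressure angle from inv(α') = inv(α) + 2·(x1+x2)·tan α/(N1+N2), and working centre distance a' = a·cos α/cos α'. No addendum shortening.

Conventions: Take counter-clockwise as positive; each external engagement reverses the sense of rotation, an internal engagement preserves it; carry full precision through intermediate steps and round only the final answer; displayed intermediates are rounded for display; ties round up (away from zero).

class = single-mesh tooth geometry [involute pair 71T × 46T, m = 2.668]
base radii: r_b1 = 86.237412, r_b2 = 55.872126
tip radii: r_a1 = 96.197408, r_a2 = 65.115208
inv(α') = inv(24.425°) + 2·(-0.444+0.406)·tan α/(71+46) = 0.02755467  ⇒  α' = 24.34274°
a' = a·cos α / cos α' = 156.0780·cos 24.425°/cos 24.34274° = 155.976456
action lengths: √(r_a1²−r_b1²) = 42.626871, √(r_a2²−r_b2²) = 33.440931
base pitch p_b = π·m·cos α = 7.631629
CR = (42.626871 + 33.440931 − 155.976456·sin 24.34274°)/7.631629 = 1.542952
contact ratio ≈ 1.5430

1.5430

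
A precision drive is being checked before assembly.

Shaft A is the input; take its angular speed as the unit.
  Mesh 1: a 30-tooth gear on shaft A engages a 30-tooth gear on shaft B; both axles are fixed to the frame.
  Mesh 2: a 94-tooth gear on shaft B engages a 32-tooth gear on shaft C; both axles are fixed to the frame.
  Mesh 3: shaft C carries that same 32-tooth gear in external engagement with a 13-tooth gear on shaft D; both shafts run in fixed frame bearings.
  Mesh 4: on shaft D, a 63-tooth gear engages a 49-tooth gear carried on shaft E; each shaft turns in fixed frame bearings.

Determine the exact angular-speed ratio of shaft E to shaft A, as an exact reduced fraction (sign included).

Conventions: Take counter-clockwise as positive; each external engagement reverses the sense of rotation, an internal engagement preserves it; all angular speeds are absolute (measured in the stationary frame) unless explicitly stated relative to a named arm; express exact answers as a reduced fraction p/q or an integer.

846/91

class = fixed-axis compound train [4 meshes; 4 ratios multiply, 4 sense flips]
mesh 1 [30T→30T]: running ratio 1, sense −
mesh 2 [94T→32T]: running ratio 47/16, sense +
mesh 3 [32T→13T]: running ratio 94/13, sense −
mesh 4 [63T→49T]: running ratio 846/91, sense +
ω_out/ω_in = 846/91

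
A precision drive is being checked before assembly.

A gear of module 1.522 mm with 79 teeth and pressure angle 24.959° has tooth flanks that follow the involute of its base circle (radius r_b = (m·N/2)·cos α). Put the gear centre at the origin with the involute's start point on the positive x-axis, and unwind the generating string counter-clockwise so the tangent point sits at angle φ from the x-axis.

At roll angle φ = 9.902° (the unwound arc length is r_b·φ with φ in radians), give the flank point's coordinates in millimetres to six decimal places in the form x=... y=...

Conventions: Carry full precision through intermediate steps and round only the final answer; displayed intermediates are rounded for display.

single-mesh involute tooth geometry (79T wheel at module 1.522)
pitch radius r_p = m·N/2 = 1.522·79/2 = 60.119000
base radius r_b = r_p·cos α = 60.119000·cos 24.959° = 54.504485
roll angle φ = 9.902° = 0.17282250 rad
x = r_b·(cos φ + φ·sin φ) = 55.312377
y = r_b·(sin φ − φ·cos φ) = 0.093501

x=55.312377 y=0.093501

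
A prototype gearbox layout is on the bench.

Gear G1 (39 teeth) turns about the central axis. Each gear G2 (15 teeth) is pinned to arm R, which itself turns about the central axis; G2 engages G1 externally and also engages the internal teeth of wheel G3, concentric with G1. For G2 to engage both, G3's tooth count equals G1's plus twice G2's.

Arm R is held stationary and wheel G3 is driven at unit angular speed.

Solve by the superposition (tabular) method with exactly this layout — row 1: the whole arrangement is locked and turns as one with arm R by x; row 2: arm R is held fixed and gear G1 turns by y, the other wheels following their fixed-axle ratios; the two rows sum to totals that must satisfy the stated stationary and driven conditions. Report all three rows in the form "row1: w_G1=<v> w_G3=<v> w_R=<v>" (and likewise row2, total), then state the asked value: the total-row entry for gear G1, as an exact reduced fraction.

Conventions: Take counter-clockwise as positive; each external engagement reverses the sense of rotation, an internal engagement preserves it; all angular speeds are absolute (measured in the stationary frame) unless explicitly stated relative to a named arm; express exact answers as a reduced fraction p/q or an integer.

row1: w_G1=0 w_G3=0 w_R=0
row2: w_G1=-23/13 w_G3=1 w_R=0
total: w_G1=-23/13 w_G3=1 w_R=0
asked value: -23/13

class = planetary set [G3 = 39+2·15 = 69; Willis about the carrier]
superposition row 1 [locked train]: every member turns x
row 2: sun turns y, ring = −(39/69)·y, arm 0
boundary: total ω_arm = x = 0 and total ω_ring = x − (39/69)·y = 1  ⇒  y = -23/13, x = 0
row 2 ring = −(39/69)·(-23/13) = 1
totals (row 1 + row 2): sun 0 + (-23/13) = -23/13, ring 0 + 1 = 1, arm 0 + 0 = 0
asked cell (total, sun) = -23/13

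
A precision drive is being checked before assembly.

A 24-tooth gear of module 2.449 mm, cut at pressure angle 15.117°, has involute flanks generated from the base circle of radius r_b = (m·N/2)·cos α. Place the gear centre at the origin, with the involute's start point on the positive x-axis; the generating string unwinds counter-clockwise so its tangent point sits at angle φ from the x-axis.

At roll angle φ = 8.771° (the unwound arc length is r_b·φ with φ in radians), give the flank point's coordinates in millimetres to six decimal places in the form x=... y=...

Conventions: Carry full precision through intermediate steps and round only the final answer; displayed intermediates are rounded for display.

x=28.701520 y=0.033847

single-mesh involute tooth geometry (24T wheel at module 2.449)
pitch radius r_p = m·N/2 = 2.449·24/2 = 29.388000
base radius r_b = r_p·cos α = 29.388000·cos 15.117° = 28.371037
roll angle φ = 8.771° = 0.15308283 rad
x = r_b·(cos φ + φ·sin φ) = 28.701520
y = r_b·(sin φ − φ·cos φ) = 0.033847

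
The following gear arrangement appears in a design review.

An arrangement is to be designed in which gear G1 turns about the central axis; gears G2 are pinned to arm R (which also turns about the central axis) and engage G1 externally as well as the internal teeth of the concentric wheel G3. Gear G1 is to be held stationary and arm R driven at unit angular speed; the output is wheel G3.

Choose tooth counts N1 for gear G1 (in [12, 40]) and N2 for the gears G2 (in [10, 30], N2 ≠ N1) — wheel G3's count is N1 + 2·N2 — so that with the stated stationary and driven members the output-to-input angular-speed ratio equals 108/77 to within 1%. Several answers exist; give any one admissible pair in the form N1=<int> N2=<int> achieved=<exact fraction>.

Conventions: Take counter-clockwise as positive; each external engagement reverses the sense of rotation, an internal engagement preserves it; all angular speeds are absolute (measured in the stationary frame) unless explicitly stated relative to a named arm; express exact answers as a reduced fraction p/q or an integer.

N1=31 N2=23 achieved=108/77

design class (target 108/77): planetary set
Willis with ω_sun = 0: ω_ring/ω_arm = (N1+N3)/N3; set equal to 108/77  ⇒  N3/N1 = 1/(108/77 − 1) = 77/31
N3 = N1 + 2·N2  ⇒  N2/N1 = (N3/N1 − 1)/2 = (77/31 − 1)/2 = 23/31
smallest multiple with N1 ≥ 12 and N2 ≥ 10: k = 1  ⇒  N1 = 1·31 = 31, N2 = 1·23 = 23 (N1 ≤ 40, N2 ≤ 30, N2 ≠ N1 ✓), N3 = 31 + 2·23 = 77
check: (N1+N3)/N3 with N1 = 31, N3 = 77 gives 108/77; |achieved − target| = 0 ≤ 27/1925 ✓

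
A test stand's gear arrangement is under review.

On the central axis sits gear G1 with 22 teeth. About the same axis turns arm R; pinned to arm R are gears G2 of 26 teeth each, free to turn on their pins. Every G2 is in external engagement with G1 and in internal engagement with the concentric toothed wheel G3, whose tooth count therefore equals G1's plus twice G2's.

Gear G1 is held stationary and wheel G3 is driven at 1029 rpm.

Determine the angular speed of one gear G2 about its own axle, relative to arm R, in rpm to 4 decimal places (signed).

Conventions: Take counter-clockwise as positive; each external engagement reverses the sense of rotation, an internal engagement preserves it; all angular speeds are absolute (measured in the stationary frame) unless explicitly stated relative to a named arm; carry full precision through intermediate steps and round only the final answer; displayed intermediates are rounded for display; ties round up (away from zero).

class = planetary set [G3 = 22+2·26 = 74; Willis about the carrier]
normalise by the input: solve with ω_ring = 1, then scale by 1029 rpm
ring teeth: 22 + 2·26 = 74
22(ω_sun−ω_arm) = −74(ω_ring−ω_arm),  ω_sun = 0, ω_ring = 1
22(0−ω_arm) = −74(1−ω_arm)  ⇒  96·ω_arm = 74  ⇒  ω_arm = 37/48
sun–planet mesh: 22·(0−37/48) = −26·(ω_p−ω_arm)  ⇒  ω_p−ω_arm = 407/624
scale: ω_p−ω_arm = 407/624 × 1029 rpm = +671.1587 rpm

+671.1587 rpm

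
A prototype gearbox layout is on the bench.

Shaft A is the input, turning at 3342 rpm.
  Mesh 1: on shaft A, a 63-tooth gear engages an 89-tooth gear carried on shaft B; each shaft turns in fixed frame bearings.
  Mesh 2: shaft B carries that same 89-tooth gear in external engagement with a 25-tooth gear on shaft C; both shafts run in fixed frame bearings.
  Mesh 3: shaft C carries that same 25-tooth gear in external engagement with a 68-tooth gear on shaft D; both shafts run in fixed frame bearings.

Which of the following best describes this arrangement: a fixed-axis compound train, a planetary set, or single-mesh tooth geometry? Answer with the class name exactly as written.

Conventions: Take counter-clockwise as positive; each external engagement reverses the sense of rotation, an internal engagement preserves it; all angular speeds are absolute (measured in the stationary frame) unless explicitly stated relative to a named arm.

class = fixed-axis compound train [3 meshes; 3 ratios multiply, 3 sense flips]
classification: fixed-axis compound train

fixed-axis compound train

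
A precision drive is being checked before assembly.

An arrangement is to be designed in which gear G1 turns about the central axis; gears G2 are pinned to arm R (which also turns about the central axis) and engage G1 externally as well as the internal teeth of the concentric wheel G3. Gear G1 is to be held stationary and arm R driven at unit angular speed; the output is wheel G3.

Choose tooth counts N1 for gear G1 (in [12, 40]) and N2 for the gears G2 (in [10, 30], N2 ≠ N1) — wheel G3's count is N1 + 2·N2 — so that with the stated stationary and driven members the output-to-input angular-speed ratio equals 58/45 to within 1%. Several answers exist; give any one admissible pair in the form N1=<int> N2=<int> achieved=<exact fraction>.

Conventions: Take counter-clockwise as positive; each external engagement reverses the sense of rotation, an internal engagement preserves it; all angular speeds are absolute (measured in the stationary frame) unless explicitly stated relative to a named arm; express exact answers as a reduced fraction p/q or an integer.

design class (target 58/45): planetary set
Willis with ω_sun = 0: ω_ring/ω_arm = (N1+N3)/N3; set equal to 58/45  ⇒  N3/N1 = 1/(58/45 − 1) = 45/13
N3 = N1 + 2·N2  ⇒  N2/N1 = (N3/N1 − 1)/2 = (45/13 − 1)/2 = 16/13
smallest multiple with N1 ≥ 12 and N2 ≥ 10: k = 1  ⇒  N1 = 1·13 = 13, N2 = 1·16 = 16 (N1 ≤ 40, N2 ≤ 30, N2 ≠ N1 ✓), N3 = 13 + 2·16 = 45
check: (N1+N3)/N3 with N1 = 13, N3 = 45 gives 58/45; |achieved − target| = 0 ≤ 29/2250 ✓

N1=13 N2=16 achieved=58/45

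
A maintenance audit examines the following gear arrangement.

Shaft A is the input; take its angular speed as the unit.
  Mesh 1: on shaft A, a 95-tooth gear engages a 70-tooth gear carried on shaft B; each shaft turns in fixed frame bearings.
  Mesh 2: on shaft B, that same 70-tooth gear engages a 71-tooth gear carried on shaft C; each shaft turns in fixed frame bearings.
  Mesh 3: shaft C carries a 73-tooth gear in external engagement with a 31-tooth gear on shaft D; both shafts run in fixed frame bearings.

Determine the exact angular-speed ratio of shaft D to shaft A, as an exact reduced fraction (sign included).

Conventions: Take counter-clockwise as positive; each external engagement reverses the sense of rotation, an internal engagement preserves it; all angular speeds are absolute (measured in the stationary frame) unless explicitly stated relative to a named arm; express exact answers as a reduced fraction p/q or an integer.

-6935/2201

class = fixed-axis compound train [3 meshes; 3 ratios multiply, 3 sense flips]
mesh 1 [95T→70T]: running ratio 19/14, sense −
mesh 2 [70T→71T]: running ratio 95/71, sense +
mesh 3 [73T→31T]: running ratio 6935/2201, sense −
ω_out/ω_in = -6935/2201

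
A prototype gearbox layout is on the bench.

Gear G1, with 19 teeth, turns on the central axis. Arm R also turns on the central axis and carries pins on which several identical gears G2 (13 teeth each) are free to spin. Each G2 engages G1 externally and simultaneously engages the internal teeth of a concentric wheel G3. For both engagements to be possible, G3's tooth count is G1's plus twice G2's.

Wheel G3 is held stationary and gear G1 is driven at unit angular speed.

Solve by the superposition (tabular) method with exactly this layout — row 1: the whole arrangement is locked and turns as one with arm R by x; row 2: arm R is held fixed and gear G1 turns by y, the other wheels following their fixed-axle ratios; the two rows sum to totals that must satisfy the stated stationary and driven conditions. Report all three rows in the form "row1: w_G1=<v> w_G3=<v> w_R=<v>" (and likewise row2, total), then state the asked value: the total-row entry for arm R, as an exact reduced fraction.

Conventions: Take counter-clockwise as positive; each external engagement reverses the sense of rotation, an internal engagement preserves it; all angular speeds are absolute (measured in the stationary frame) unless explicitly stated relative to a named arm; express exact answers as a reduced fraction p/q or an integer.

class = planetary set [G3 = 19+2·13 = 45; Willis about the carrier]
row 1: whole set turns with the arm by x
row 2 — arm fixed, fixed-axis ratios: sun y, ring −(19/45)·y, arm 0
boundary: total ω_ring = x − (19/45)·y = 0 and total ω_sun = x + y = 1  ⇒  y = 45/64, x = 19/64
row 2 ring = −(19/45)·45/64 = -19/64
totals (row 1 + row 2): sun 19/64 + 45/64 = 1, ring 19/64 + (-19/64) = 0, arm 19/64 + 0 = 19/64
asked cell (total, arm) = 19/64

row1: w_G1=19/64 w_G3=19/64 w_R=19/64
row2: w_G1=45/64 w_G3=-19/64 w_R=0
total: w_G1=1 w_G3=0 w_R=19/64
asked value: 19/64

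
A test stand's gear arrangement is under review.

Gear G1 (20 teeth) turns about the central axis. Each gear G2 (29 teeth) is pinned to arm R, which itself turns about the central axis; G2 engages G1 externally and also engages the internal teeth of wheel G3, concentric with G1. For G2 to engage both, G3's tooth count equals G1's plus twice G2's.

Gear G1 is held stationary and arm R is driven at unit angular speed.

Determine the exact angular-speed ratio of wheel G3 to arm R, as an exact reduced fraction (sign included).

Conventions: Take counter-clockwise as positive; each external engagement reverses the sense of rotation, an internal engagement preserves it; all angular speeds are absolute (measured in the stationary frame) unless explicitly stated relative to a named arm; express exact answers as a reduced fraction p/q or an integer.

recognized (axles ride arm R): planetary set, 20/29/78 teeth
ring teeth: 20 + 2·29 = 78
20(ω_sun−ω_arm) = −78(ω_ring−ω_arm),  ω_sun = 0, ω_arm = 1
ω_ring = 1 − (20/78)(0−1) = 49/39
ω_out/ω_in = 49/39

49/39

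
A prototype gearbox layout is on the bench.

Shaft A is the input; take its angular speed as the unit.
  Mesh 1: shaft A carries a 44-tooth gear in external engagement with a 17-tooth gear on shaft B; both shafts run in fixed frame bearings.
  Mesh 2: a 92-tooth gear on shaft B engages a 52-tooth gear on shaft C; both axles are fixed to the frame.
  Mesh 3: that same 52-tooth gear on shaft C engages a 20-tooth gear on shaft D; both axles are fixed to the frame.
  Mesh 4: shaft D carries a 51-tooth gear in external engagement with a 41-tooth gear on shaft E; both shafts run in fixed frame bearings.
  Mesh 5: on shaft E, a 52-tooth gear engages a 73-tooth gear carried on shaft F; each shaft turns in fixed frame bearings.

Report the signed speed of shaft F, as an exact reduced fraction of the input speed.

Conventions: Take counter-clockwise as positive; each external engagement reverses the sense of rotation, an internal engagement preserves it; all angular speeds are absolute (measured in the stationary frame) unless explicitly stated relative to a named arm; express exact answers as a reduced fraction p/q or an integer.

5-mesh fixed-axis compound train (all bearings frame-fixed)
mesh 1 [44T→17T]: |ω|/ω_in = 1×44/17 = 44/17, sense flips to −
mesh 2 [92T→52T]: |ω|/ω_in = (44/17)×92/52 = 1012/221, sense flips to +
mesh 3 [52T→20T]: |ω|/ω_in = (1012/221)×52/20 = 1012/85, sense flips to −
mesh 4 [51T→41T]: |ω|/ω_in = (1012/85)×51/41 = 3036/205, sense flips to +
mesh 5 [52T→73T]: |ω|/ω_in = (3036/205)×52/73 = 157872/14965, sense flips to −
signed output speed (× input speed) = -157872/14965

-157872/14965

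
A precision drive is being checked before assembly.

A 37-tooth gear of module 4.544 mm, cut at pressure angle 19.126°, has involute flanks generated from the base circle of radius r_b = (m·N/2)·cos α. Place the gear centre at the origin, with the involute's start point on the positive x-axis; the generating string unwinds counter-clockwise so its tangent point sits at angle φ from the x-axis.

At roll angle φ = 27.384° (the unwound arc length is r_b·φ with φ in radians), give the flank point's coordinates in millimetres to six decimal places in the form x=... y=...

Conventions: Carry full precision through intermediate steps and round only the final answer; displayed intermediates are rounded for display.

x=87.983479 y=2.824870

recognized (one wheel, involute flank): single-mesh tooth geometry, m = 4.544, N = 37
pitch radius r_p = m·N/2 = 4.544·37/2 = 84.064000
base radius r_b = r_p·cos α = 84.064000·cos 19.126° = 79.423695
roll angle φ = 27.384° = 0.47794096 rad
x = r_b·(cos φ + φ·sin φ) = 87.983479
y = r_b·(sin φ − φ·cos φ) = 2.824870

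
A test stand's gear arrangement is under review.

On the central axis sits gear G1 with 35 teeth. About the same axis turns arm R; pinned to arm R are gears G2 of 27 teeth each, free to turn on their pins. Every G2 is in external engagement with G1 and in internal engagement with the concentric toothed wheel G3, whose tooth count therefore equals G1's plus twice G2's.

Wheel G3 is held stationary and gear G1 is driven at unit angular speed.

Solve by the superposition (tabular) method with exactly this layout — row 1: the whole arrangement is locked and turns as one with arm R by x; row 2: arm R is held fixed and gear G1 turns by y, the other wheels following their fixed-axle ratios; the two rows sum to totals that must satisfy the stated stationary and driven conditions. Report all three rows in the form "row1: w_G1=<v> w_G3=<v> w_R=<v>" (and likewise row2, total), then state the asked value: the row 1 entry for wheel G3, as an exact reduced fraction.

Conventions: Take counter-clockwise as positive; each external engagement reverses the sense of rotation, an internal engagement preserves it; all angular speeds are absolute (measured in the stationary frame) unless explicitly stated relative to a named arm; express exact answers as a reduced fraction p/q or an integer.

planetary set (35T centre, 27T on arm, 89T internal) — Willis relation
row 1 (train locked, turned with arm): all members turn x
superposition row 2 [arm held]: sun y, ring −(35/89)·y, arm 0
boundary: total ω_ring = x − (35/89)·y = 0 and total ω_sun = x + y = 1  ⇒  y = 89/124, x = 35/124
row 2 ring = −(35/89)·89/124 = -35/124
totals (row 1 + row 2): sun 35/124 + 89/124 = 1, ring 35/124 + (-35/124) = 0, arm 35/124 + 0 = 35/124
asked cell (row1, ring) = 35/124

row1: w_G1=35/124 w_G3=35/124 w_R=35/124
row2: w_G1=89/124 w_G3=-35/124 w_R=0
total: w_G1=1 w_G3=0 w_R=35/124
asked value: 35/124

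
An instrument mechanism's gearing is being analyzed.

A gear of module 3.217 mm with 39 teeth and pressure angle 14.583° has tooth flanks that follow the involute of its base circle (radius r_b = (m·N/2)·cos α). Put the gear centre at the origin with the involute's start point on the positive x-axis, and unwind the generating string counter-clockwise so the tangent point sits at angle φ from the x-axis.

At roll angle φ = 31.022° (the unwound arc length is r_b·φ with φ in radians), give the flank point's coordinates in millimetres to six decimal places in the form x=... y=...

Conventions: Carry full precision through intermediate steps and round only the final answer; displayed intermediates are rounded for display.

x=68.967646 y=3.118883

single-mesh involute tooth geometry (39T wheel at module 3.217)
pitch radius r_p = m·N/2 = 3.217·39/2 = 62.731500
base radius r_b = r_p·cos α = 62.731500·cos 14.583° = 60.710537
roll angle φ = 31.022° = 0.54143604 rad
x = r_b·(cos φ + φ·sin φ) = 68.967646
y = r_b·(sin φ − φ·cos φ) = 3.118883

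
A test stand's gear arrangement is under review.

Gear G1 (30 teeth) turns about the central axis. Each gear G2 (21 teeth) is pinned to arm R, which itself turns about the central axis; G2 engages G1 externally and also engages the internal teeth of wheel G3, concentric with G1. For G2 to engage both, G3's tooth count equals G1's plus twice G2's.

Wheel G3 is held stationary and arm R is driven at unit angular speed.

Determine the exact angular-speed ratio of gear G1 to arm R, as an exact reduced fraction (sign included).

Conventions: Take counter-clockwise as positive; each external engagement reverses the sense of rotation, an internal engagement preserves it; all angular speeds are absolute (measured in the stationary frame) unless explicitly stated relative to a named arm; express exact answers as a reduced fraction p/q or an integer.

17/5

planetary set (30T centre, 21T on arm, 72T internal) — Willis relation
ring teeth: 30 + 2·21 = 72
30(ω_sun−ω_arm) = −72(ω_ring−ω_arm),  ω_ring = 0, ω_arm = 1
ω_sun = 1 − (72/30)(0−1) = 17/5
ω_out/ω_in = 17/5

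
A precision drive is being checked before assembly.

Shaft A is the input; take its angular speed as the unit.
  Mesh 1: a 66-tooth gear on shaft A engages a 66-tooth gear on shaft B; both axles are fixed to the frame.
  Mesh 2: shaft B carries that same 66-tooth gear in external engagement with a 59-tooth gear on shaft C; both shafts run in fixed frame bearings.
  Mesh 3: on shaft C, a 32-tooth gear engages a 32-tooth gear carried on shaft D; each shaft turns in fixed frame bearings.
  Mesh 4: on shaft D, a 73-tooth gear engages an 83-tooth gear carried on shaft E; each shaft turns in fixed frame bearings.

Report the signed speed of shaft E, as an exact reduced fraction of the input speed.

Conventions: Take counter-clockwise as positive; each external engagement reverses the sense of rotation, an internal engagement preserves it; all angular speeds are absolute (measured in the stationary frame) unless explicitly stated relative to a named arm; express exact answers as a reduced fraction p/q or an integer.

4-mesh fixed-axis compound train (all bearings frame-fixed)
mesh 1 [66T→66T]: |ω|/ω_in = 1×66/66 = 1, sense flips to −
mesh 2 [66T→59T]: |ω|/ω_in = 1×66/59 = 66/59, sense flips to +
mesh 3 [32T→32T]: |ω|/ω_in = (66/59)×32/32 = 66/59, sense flips to −
mesh 4 [73T→83T]: |ω|/ω_in = (66/59)×73/83 = 4818/4897, sense flips to +
signed output speed (× input speed) = 4818/4897

4818/4897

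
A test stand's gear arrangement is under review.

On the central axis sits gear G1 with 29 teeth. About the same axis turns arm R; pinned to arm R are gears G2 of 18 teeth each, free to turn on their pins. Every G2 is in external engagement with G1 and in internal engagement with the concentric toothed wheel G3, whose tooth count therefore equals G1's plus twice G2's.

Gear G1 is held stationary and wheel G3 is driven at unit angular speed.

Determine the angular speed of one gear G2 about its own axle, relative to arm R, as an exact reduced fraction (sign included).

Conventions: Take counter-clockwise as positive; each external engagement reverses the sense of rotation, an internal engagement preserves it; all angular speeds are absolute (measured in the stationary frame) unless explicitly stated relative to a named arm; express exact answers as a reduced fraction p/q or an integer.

class = planetary set [G3 = 29+2·18 = 65; Willis about the carrier]
ring teeth: 29 + 2·18 = 65
29(ω_sun−ω_arm) = −65(ω_ring−ω_arm),  ω_sun = 0, ω_ring = 1
29(0−ω_arm) = −65(1−ω_arm)  ⇒  94·ω_arm = 65  ⇒  ω_arm = 65/94
sun–planet mesh: 29·(0−65/94) = −18·(ω_p−ω_arm)  ⇒  ω_p−ω_arm = 1885/1692
exact speed ratio = 1885/1692

1885/1692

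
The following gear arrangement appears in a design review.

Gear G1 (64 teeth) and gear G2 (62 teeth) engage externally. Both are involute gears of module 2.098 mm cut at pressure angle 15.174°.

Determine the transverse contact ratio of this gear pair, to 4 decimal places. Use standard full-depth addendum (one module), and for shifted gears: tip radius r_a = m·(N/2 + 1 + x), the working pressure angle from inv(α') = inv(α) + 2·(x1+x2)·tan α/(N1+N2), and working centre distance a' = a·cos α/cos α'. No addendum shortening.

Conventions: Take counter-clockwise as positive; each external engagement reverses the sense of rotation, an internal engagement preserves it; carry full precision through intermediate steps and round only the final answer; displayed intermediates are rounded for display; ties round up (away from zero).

topology: single-mesh involute geometry — m = 2.098, 64T/62T pair
base radii: r_b1 = 64.795328, r_b2 = 62.770474
tip radii: r_a1 = 69.234000, r_a2 = 67.136000
no profile shift: α' = α, a' = a
action lengths: √(r_a1²−r_b1²) = 24.390822, √(r_a2²−r_b2²) = 23.814072
base pitch p_b = π·m·cos α = 6.361266
CR = (24.390822 + 23.814072 − 132.174000·sin 15.17400°)/6.361266 = 2.139226
contact ratio ≈ 2.1392

2.1392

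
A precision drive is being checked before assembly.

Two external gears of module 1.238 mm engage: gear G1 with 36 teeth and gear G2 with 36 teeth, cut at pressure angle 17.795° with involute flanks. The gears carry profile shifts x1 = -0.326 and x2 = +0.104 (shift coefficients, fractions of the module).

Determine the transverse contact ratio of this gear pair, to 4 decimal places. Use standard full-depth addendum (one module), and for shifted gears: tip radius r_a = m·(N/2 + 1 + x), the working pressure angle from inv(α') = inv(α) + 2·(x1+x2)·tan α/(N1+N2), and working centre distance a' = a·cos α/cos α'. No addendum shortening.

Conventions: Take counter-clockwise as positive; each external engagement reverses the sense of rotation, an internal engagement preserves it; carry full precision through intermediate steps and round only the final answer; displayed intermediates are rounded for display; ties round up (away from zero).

1.8813

single-mesh involute tooth geometry (36T engaging 36T at module 1.238)
base radii: r_b1 = 21.217846, r_b2 = 21.217846
tip radii: r_a1 = 23.118412, r_a2 = 23.650752
inv(α') = inv(17.795°) + 2·(-0.326+0.104)·tan α/(36+36) = 0.00840797  ⇒  α' = 16.61268°
a' = a·cos α / cos α' = 44.5680·cos 17.795°/cos 16.61268° = 44.284141
action lengths: √(r_a1²−r_b1²) = 9.179542, √(r_a2²−r_b2²) = 10.448019
base pitch p_b = π·m·cos α = 3.703213
CR = (9.179542 + 10.448019 − 44.284141·sin 16.61268°)/3.703213 = 1.881261
contact ratio ≈ 1.8813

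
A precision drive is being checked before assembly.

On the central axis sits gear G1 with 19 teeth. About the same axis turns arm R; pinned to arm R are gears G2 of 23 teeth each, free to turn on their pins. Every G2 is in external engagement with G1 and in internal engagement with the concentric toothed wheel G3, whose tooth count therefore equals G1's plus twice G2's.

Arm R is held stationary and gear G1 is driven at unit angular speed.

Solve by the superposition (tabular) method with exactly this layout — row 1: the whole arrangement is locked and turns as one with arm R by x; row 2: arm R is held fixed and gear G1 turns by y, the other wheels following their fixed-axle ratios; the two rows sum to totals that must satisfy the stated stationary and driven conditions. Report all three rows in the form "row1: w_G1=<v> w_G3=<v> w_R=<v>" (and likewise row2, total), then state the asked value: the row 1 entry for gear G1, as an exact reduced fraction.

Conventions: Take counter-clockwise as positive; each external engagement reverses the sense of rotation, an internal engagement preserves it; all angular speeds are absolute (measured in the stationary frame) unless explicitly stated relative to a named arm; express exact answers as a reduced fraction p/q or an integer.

class = planetary set [G3 = 19+2·23 = 65; Willis about the carrier]
row 1 — lock + rotate with arm: ω_sun = ω_ring = ω_arm = x
row 2 (arm held, sun turns y): ω_ring = −(19/65)·y, ω_arm = 0
boundary: total ω_arm = x = 0 and total ω_sun = x + y = 1  ⇒  y = 1, x = 0
row 2 ring = −(19/65)·1 = -19/65
totals (row 1 + row 2): sun 0 + 1 = 1, ring 0 + (-19/65) = -19/65, arm 0 + 0 = 0
asked cell (row1, sun) = 0

row1: w_G1=0 w_G3=0 w_R=0
row2: w_G1=1 w_G3=-19/65 w_R=0
total: w_G1=1 w_G3=-19/65 w_R=0
asked value: 0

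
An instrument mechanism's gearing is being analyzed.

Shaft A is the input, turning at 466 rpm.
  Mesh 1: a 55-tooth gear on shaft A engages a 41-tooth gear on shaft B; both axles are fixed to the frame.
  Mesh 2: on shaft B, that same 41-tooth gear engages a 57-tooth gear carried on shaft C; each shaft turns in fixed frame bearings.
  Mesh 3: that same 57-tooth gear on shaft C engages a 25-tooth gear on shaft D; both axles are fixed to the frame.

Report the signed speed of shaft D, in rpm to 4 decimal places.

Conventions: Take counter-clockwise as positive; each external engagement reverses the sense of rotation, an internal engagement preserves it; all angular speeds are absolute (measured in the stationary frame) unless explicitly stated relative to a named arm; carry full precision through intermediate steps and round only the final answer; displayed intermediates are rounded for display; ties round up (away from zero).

3-mesh fixed-axis compound train (all bearings frame-fixed)
mesh 1 [55T→41T]: ω = 466.0000×55/41 = 625.1220 rpm, sense flips to −
mesh 2 [41T→57T]: ω = 625.1220×41/57 = 449.6491 rpm, sense flips to +
mesh 3 [57T→25T]: ω = 449.6491×57/25 = 1025.2000 rpm, sense flips to −
signed output speed = -1025.2000 rpm

-1025.2000 rpm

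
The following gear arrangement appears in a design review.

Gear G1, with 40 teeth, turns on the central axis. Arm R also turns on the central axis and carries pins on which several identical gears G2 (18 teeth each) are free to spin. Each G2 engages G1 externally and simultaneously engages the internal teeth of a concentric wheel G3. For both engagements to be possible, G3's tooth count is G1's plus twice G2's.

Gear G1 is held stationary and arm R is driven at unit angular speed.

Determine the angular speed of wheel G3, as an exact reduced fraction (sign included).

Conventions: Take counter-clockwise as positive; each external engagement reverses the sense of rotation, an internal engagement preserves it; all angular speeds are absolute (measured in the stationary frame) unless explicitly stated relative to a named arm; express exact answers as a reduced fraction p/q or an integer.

29/19

topology: planetary set — G1 40T / G2 18T / G3 76T, arm = carrier (Willis)
ring teeth: 40 + 2·18 = 76
40(ω_sun−ω_arm) = −76(ω_ring−ω_arm),  ω_sun = 0, ω_arm = 1
ω_ring = 1 − (40/76)(0−1) = 29/19
exact speed ratio = 29/19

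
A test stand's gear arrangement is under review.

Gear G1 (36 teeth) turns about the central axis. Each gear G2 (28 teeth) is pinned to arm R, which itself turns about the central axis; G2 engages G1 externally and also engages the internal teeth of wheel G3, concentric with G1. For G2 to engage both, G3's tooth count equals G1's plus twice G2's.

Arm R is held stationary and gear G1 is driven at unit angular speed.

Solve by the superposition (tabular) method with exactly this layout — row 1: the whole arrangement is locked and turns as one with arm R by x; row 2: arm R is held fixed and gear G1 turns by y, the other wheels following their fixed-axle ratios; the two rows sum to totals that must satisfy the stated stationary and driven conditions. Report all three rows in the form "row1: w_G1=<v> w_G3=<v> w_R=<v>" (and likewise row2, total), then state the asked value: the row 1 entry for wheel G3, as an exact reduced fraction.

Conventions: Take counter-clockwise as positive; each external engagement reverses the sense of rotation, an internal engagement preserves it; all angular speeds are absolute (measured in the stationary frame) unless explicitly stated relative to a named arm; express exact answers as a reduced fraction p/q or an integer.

row1: w_G1=0 w_G3=0 w_R=0
row2: w_G1=1 w_G3=-9/23 w_R=0
total: w_G1=1 w_G3=-9/23 w_R=0
asked value: 0

recognized (axles ride arm R): planetary set, 36/28/92 teeth
superposition row 1 [locked train]: every member turns x
row 2 — arm fixed, fixed-axis ratios: sun y, ring −(36/92)·y, arm 0
boundary: total ω_arm = x = 0 and total ω_sun = x + y = 1  ⇒  y = 1, x = 0
row 2 ring = −(36/92)·1 = -9/23
totals (row 1 + row 2): sun 0 + 1 = 1, ring 0 + (-9/23) = -9/23, arm 0 + 0 = 0
asked cell (row1, ring) = 0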